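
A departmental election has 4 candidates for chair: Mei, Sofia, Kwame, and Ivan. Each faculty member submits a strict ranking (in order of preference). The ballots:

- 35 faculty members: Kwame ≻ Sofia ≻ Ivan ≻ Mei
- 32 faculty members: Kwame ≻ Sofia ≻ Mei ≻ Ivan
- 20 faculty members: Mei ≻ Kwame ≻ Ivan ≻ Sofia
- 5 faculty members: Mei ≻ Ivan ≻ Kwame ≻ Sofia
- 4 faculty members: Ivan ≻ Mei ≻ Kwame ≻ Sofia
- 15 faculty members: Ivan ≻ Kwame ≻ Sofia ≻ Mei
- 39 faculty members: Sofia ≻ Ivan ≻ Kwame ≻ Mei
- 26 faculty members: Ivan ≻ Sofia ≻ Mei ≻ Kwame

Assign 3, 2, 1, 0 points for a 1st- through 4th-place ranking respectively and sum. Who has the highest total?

Mei: 35·0 + 32·1 + 20·3 + 5·3 + 4·2 + 15·0 + 39·0 + 26·1 = 141
Sofia: 35·2 + 32·2 + 20·0 + 5·0 + 4·0 + 15·1 + 39·3 + 26·2 = 318
Kwame: 35·3 + 32·3 + 20·2 + 5·1 + 4·1 + 15·2 + 39·1 + 26·0 = 319
Ivan: 35·1 + 32·0 + 20·1 + 5·2 + 4·3 + 15·3 + 39·2 + 26·3 = 278
Kwame has the highest Borda score (319).

Kwame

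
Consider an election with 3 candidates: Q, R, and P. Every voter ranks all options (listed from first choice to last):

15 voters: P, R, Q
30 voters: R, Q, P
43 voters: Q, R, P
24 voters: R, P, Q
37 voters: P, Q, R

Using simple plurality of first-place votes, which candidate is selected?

First-place votes: Q 43, R 54, P 52.
R has the most first-place votes.

R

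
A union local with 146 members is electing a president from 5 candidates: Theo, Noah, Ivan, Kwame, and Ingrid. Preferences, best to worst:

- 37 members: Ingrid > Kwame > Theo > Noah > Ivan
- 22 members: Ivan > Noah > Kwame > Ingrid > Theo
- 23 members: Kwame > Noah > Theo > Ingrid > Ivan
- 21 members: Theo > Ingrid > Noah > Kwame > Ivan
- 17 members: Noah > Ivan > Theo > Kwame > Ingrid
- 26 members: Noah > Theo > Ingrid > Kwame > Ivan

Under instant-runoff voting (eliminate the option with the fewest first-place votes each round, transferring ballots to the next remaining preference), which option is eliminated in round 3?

Round 1: Theo 21, Noah 43, Ivan 22, Kwame 23, Ingrid 37. Eliminate Theo.
Round 2: Noah 43, Ivan 22, Kwame 23, Ingrid 58. Eliminate Ivan.
Round 3: Noah 65, Kwame 23, Ingrid 58. Eliminate Kwame.

Kwame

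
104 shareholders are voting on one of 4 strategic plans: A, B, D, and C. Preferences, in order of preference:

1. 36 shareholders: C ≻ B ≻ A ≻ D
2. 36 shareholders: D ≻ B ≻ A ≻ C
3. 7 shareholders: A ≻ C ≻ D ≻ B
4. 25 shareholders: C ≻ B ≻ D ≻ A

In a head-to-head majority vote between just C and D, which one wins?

C

Voters preferring C to D: 68; preferring D to C: 36.
C wins the head-to-head.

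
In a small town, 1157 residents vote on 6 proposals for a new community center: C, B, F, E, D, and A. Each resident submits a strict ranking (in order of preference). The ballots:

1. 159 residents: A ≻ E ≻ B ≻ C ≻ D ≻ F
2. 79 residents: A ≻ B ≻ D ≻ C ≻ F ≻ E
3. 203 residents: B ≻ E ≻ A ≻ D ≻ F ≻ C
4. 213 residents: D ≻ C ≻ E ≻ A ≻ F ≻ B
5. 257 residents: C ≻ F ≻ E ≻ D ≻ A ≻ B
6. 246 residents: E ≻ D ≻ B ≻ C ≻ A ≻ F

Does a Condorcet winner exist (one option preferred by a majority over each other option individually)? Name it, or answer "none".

E

E vs C: 608–549 for E.
E vs B: 875–282 for E.
E vs F: 821–336 for E.
E vs D: 865–292 for E.
E vs A: 919–238 for E.
E beats every other option head-to-head.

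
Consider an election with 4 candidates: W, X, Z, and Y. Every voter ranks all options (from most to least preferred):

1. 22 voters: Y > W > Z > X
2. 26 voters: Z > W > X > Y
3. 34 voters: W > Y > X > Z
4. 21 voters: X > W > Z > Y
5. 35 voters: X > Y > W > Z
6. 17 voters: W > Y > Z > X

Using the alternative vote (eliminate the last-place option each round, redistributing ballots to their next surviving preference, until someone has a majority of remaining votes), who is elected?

Round 1: W 51, X 56, Z 26, Y 22. Eliminate Y.
Round 2: W 73, X 56, Z 26. Eliminate Z.
Round 3: W 99, X 56. W has a majority.

W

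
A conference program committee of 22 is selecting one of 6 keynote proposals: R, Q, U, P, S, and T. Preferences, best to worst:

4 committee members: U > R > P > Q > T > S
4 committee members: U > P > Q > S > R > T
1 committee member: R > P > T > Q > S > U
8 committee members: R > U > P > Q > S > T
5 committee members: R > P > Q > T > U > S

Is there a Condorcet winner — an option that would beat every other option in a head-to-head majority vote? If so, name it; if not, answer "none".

R

R vs Q: 18–4 for R.
R vs U: 14–8 for R.
R vs P: 18–4 for R.
R vs S: 18–4 for R.
R vs T: 22–0 for R.
R beats every other option head-to-head.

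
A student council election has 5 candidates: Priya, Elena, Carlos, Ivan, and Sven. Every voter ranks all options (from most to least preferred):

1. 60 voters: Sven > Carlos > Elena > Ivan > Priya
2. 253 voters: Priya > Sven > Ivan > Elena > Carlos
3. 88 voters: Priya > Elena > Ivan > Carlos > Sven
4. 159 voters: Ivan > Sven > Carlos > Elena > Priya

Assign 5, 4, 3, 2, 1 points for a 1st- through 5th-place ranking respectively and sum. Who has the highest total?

Priya: 60·1 + 253·5 + 88·5 + 159·1 = 1924
Elena: 60·3 + 253·2 + 88·4 + 159·2 = 1356
Carlos: 60·4 + 253·1 + 88·2 + 159·3 = 1146
Ivan: 60·2 + 253·3 + 88·3 + 159·5 = 1938
Sven: 60·5 + 253·4 + 88·1 + 159·4 = 2036
Sven has the highest Borda score (2036).

Sven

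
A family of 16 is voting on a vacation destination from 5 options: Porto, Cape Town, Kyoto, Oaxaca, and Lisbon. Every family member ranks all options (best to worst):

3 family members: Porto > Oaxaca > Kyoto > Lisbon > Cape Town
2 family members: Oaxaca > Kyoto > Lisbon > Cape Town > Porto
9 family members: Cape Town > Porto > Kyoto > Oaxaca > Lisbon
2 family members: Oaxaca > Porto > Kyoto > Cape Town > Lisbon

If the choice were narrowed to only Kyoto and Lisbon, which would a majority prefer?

Voters preferring Kyoto to Lisbon: 16; preferring Lisbon to Kyoto: 0.
Kyoto wins the head-to-head.

Kyoto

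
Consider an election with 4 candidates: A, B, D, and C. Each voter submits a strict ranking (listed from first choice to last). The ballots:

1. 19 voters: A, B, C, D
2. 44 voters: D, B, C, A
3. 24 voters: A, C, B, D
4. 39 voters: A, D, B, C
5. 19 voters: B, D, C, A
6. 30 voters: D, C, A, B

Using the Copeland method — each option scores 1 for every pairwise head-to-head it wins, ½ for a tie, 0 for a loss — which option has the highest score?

D

A: beats B; loses to D and C → score 1.
B: beats C; loses to A and D → score 1.
D: beats A, B, and C → score 3.
C: beats A; loses to B and D → score 1.
D has the best pairwise record.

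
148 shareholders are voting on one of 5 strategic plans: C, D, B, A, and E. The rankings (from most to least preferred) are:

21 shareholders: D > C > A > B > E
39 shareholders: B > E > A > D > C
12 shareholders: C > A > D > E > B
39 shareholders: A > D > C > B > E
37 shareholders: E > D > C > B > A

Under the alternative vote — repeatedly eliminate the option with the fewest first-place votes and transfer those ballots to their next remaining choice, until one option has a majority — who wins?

Round 1: C 12, D 21, B 39, A 39, E 37. Eliminate C.
Round 2: D 21, B 39, A 51, E 37. Eliminate D.
Round 3: B 39, A 72, E 37. Eliminate E.
Round 4: B 76, A 72. B has a majority.

B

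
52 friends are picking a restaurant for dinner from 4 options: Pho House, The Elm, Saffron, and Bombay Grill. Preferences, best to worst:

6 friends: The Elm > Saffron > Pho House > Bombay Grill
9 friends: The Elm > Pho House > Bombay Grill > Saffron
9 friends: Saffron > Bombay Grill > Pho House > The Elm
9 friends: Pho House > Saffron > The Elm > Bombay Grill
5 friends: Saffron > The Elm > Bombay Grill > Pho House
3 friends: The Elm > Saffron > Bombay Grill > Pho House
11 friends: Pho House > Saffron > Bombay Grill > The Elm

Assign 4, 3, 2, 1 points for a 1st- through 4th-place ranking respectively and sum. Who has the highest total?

Saffron

Pho House: 6·2 + 9·3 + 9·2 + 9·4 + 5·1 + 3·1 + 11·4 = 145
The Elm: 6·4 + 9·4 + 9·1 + 9·2 + 5·3 + 3·4 + 11·1 = 125
Saffron: 6·3 + 9·1 + 9·4 + 9·3 + 5·4 + 3·3 + 11·3 = 152
Bombay Grill: 6·1 + 9·2 + 9·3 + 9·1 + 5·2 + 3·2 + 11·2 = 98
Saffron has the highest Borda score (152).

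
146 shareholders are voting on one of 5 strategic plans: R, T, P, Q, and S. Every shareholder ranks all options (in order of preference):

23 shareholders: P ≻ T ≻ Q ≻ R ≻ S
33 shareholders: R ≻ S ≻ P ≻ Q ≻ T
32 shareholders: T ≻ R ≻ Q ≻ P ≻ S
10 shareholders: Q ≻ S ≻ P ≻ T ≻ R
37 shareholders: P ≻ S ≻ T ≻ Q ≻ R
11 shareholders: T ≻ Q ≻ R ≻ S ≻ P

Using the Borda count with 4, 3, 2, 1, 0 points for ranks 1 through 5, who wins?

R: 23·1 + 33·4 + 32·3 + 10·0 + 37·0 + 11·2 = 273
T: 23·3 + 33·0 + 32·4 + 10·1 + 37·2 + 11·4 = 325
P: 23·4 + 33·2 + 32·1 + 10·2 + 37·4 + 11·0 = 358
Q: 23·2 + 33·1 + 32·2 + 10·4 + 37·1 + 11·3 = 253
S: 23·0 + 33·3 + 32·0 + 10·3 + 37·3 + 11·1 = 251
P has the highest Borda score (358).

P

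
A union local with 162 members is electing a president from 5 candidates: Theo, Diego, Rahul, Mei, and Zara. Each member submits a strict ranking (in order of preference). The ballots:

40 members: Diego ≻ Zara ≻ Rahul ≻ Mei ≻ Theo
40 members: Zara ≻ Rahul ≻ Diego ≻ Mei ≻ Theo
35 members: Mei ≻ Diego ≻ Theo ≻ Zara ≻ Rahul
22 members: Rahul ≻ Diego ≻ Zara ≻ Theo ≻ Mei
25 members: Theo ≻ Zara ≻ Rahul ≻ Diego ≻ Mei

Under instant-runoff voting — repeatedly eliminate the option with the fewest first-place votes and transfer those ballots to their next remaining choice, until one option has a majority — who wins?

Diego

Round 1: Theo 25, Diego 40, Rahul 22, Mei 35, Zara 40. Eliminate Rahul.
Round 2: Theo 25, Diego 62, Mei 35, Zara 40. Eliminate Theo.
Round 3: Diego 62, Mei 35, Zara 65. Eliminate Mei.
Round 4: Diego 97, Zara 65. Diego has a majority.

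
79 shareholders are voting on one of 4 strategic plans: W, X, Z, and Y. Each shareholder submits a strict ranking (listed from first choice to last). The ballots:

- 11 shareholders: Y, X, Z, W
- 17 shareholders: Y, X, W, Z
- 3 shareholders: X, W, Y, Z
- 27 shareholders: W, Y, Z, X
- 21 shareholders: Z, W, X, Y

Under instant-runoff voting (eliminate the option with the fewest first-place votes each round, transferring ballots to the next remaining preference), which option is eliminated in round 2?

Z

Round 1: W 27, X 3, Z 21, Y 28. Eliminate X.
Round 2: W 30, Z 21, Y 28. Eliminate Z.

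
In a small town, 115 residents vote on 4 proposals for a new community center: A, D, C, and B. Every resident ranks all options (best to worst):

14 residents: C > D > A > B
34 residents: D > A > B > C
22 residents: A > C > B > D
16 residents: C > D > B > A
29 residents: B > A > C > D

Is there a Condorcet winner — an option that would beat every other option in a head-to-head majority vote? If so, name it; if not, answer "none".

Checking pairwise contests:
D beats A 64–51.
C beats D 81–34.
A beats C 85–30.
A beats B 70–45.
Every option loses at least one head-to-head, so there is no Condorcet winner.

none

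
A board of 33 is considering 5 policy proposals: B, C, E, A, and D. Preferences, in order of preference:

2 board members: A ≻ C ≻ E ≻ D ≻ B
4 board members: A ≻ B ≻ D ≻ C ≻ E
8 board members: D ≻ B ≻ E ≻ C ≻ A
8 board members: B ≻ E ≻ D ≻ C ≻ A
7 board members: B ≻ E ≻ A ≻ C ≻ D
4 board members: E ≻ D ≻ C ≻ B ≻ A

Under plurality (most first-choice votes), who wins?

B

First-place votes: B 15, C 0, E 4, A 6, D 8.
B has the most first-place votes.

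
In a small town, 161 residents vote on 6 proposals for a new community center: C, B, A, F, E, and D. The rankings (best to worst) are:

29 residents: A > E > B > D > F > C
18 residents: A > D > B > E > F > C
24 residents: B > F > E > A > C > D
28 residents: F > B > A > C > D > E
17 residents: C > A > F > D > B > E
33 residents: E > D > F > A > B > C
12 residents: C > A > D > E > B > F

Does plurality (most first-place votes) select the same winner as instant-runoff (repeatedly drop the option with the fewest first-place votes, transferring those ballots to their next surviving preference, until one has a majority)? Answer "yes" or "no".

Plurality — first-place votes: C 29, B 24, A 47, F 28, E 33, D 0. Winner: A.
Instant-runoff — R1 C 29, B 24, A 47, F 28, E 33, D 0 (D out); R2 C 29, B 24, A 47, F 28, E 33 (B out); R3 C 29, A 47, F 52, E 33 (C out); R4 A 76, F 52, E 33 (E out); R5 A 76, F 85 (F winner). Winner: F.
The two methods disagree.

no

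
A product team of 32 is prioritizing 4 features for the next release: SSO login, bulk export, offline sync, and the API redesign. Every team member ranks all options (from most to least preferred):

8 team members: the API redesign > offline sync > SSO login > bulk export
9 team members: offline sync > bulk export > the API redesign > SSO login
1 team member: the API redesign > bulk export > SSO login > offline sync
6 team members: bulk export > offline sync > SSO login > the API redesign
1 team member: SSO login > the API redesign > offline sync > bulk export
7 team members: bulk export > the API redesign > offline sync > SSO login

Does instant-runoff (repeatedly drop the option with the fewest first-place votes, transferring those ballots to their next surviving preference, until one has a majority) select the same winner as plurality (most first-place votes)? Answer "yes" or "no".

yes

Instant-runoff — R1 SSO login 1, bulk export 13, offline sync 9, the API redesign 9 (SSO login out); R2 bulk export 13, offline sync 9, the API redesign 10 (offline sync out); R3 bulk export 22, the API redesign 10 (bulk export winner). Winner: bulk export.
Plurality — first-place votes: SSO login 1, bulk export 13, offline sync 9, the API redesign 9. Winner: bulk export.
The two methods agree.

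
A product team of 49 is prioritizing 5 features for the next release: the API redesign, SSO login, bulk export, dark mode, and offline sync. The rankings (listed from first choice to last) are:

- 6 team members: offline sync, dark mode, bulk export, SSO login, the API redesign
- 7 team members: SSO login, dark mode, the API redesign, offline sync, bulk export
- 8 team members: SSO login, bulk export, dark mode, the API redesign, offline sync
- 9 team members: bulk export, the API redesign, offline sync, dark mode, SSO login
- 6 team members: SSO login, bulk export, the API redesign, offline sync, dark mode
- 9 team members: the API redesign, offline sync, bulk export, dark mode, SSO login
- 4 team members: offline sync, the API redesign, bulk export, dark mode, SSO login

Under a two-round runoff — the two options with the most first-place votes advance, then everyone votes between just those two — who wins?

offline sync

Round 1 first-place votes: the API redesign 9, SSO login 21, bulk export 9, dark mode 0, offline sync 10.
SSO login and offline sync advance.
Runoff: SSO login is preferred to offline sync by 21 voters; offline sync by 28.
offline sync wins the runoff.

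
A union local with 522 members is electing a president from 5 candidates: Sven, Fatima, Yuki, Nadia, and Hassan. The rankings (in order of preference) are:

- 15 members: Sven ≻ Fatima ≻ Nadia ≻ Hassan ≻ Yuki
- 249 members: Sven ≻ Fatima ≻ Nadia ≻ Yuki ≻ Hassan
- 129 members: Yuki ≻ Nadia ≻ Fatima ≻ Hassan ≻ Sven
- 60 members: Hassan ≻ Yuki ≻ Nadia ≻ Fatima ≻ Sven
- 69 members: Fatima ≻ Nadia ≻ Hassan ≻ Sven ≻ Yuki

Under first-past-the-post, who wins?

First-place votes: Sven 264, Fatima 69, Yuki 129, Nadia 0, Hassan 60.
Sven has the most first-place votes.

Sven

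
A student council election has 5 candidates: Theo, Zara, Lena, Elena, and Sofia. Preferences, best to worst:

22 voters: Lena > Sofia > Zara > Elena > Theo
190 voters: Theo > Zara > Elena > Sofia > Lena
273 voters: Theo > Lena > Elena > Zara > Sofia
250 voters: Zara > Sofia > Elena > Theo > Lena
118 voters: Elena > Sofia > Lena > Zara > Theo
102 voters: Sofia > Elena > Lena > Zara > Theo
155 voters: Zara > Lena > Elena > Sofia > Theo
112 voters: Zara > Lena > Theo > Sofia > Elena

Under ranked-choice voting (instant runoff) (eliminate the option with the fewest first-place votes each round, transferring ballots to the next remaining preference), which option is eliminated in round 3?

Round 1: Theo 463, Zara 517, Lena 22, Elena 118, Sofia 102. Eliminate Lena.
Round 2: Theo 463, Zara 517, Elena 118, Sofia 124. Eliminate Elena.
Round 3: Theo 463, Zara 517, Sofia 242. Eliminate Sofia.

Sofia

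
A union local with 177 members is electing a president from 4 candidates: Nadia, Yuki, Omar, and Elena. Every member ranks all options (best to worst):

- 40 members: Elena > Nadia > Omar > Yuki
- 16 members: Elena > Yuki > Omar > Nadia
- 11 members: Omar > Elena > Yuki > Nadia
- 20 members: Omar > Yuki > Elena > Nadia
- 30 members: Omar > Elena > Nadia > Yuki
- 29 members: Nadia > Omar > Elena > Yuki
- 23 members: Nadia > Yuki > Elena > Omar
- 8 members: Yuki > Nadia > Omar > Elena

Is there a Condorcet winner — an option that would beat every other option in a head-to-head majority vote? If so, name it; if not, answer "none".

Checking pairwise contests:
Elena beats Nadia 117–60.
Nadia beats Yuki 122–55.
Nadia beats Omar 100–77.
Omar beats Elena 98–79.
Every option loses at least one head-to-head, so there is no Condorcet winner.

none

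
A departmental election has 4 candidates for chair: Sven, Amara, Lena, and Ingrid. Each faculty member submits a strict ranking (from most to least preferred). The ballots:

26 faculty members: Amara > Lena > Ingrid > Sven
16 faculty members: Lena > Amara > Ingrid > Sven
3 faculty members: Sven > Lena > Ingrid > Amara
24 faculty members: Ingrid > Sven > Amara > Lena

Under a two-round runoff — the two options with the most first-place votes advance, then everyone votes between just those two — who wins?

Amara

Round 1 first-place votes: Sven 3, Amara 26, Lena 16, Ingrid 24.
Amara and Ingrid advance.
Runoff: Amara is preferred to Ingrid by 42 voters; Ingrid by 27.
Amara wins the runoff.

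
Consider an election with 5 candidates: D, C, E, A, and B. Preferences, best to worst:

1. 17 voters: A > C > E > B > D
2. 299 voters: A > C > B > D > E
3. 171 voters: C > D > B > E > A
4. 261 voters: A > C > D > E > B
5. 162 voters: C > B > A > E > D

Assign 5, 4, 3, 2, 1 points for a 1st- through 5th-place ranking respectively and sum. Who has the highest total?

C

D: 17·1 + 299·2 + 171·4 + 261·3 + 162·1 = 2244
C: 17·4 + 299·4 + 171·5 + 261·4 + 162·5 = 3973
E: 17·3 + 299·1 + 171·2 + 261·2 + 162·2 = 1538
A: 17·5 + 299·5 + 171·1 + 261·5 + 162·3 = 3542
B: 17·2 + 299·3 + 171·3 + 261·1 + 162·4 = 2353
C has the highest Borda score (3973).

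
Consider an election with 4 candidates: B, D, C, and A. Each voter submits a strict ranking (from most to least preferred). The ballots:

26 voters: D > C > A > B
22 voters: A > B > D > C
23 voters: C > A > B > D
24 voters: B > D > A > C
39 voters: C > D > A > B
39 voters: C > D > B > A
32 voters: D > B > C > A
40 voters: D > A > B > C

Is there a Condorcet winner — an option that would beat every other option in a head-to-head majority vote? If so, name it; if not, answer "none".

D

D vs B: 176–69 for D.
D vs C: 144–101 for D.
D vs A: 200–45 for D.
D beats every other option head-to-head.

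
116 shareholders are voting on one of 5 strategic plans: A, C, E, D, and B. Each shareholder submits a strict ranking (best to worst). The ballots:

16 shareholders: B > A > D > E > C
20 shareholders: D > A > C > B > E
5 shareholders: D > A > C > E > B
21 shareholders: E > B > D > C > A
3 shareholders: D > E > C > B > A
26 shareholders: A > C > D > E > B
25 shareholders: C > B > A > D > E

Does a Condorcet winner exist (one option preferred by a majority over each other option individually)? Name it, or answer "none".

Checking pairwise contests:
B beats A 65–51.
A beats C 67–49.
A beats E 92–24.
A beats D 67–49.
C beats B 79–37.
Every option loses at least one head-to-head, so there is no Condorcet winner.

none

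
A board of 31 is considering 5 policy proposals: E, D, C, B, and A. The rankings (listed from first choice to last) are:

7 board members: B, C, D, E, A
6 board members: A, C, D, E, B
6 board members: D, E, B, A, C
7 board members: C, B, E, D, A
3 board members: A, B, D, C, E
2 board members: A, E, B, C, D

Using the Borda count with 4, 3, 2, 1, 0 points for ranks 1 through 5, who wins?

E: 7·1 + 6·1 + 6·3 + 7·2 + 3·0 + 2·3 = 51
D: 7·2 + 6·2 + 6·4 + 7·1 + 3·2 + 2·0 = 63
C: 7·3 + 6·3 + 6·0 + 7·4 + 3·1 + 2·1 = 72
B: 7·4 + 6·0 + 6·2 + 7·3 + 3·3 + 2·2 = 74
A: 7·0 + 6·4 + 6·1 + 7·0 + 3·4 + 2·4 = 50
B has the highest Borda score (74).

B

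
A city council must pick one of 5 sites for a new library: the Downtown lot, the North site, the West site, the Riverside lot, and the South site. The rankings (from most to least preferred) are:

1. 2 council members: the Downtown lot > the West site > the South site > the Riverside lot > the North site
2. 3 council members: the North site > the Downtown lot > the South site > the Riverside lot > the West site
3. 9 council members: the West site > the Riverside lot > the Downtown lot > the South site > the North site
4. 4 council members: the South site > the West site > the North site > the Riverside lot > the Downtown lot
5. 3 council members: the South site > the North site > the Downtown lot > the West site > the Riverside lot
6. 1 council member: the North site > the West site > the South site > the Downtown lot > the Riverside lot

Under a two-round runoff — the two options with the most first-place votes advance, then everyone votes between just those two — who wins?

the West site

Round 1 first-place votes: the Downtown lot 2, the North site 4, the West site 9, the Riverside lot 0, the South site 7.
the West site and the South site advance.
Runoff: the West site is preferred to the South site by 12 voters; the South site by 10.
the West site wins the runoff.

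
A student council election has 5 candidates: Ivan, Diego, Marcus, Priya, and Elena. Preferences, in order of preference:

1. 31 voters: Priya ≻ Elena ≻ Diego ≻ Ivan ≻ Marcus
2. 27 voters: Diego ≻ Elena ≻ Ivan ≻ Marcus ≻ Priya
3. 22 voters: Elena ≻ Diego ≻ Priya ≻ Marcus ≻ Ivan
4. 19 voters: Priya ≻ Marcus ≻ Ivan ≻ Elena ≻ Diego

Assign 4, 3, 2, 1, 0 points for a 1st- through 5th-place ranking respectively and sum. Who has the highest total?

Elena

Ivan: 31·1 + 27·2 + 22·0 + 19·2 = 123
Diego: 31·2 + 27·4 + 22·3 + 19·0 = 236
Marcus: 31·0 + 27·1 + 22·1 + 19·3 = 106
Priya: 31·4 + 27·0 + 22·2 + 19·4 = 244
Elena: 31·3 + 27·3 + 22·4 + 19·1 = 281
Elena has the highest Borda score (281).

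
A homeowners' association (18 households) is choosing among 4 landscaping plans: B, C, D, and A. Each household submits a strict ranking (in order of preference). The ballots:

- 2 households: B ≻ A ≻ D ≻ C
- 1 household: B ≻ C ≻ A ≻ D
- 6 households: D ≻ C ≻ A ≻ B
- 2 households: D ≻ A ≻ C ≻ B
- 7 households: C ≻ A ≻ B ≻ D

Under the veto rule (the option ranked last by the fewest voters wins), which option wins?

A

Last-place votes: B 8, C 2, D 8, A 0.
A is ranked last by the fewest voters, so A wins.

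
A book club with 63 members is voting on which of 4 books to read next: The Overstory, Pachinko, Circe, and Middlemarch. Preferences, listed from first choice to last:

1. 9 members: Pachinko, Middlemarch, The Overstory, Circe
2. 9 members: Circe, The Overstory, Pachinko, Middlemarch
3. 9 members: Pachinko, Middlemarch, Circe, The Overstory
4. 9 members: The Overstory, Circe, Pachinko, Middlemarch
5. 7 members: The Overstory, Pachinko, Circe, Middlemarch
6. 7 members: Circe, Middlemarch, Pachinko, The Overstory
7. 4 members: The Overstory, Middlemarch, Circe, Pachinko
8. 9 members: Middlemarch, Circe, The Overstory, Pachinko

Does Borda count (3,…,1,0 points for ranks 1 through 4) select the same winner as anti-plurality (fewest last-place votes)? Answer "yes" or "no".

Borda — scores: The Overstory 96, Pachinko 93, Circe 104, Middlemarch 85. Winner: Circe.
Anti-plurality — last-place votes: The Overstory 16, Pachinko 13, Circe 9, Middlemarch 25. Winner: Circe.
The two methods agree.

yes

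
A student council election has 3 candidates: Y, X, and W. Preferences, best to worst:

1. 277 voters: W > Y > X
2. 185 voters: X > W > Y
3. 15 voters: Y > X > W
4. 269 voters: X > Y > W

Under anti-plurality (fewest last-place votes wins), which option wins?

Y

Last-place votes: Y 185, X 277, W 284.
Y is ranked last by the fewest voters, so Y wins.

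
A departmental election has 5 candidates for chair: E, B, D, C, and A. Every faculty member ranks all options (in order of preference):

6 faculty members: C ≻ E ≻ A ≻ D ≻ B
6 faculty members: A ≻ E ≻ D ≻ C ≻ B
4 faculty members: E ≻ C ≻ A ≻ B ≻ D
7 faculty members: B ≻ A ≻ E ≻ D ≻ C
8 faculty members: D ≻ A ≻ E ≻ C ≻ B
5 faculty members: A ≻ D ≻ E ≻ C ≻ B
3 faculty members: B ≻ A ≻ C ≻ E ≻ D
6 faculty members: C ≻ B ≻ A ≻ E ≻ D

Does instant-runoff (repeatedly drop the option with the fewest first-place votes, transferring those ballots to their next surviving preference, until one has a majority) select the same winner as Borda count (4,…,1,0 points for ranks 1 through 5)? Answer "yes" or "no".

Instant-runoff — R1 E 4, B 10, D 8, C 12, A 11 (E out); R2 B 10, D 8, C 16, A 11 (D out); R3 B 10, C 16, A 19 (B out); R4 C 16, A 29 (A winner). Winner: A.
Borda — scores: E 101, B 62, D 72, C 85, A 130. Winner: A.
The two methods agree.

yes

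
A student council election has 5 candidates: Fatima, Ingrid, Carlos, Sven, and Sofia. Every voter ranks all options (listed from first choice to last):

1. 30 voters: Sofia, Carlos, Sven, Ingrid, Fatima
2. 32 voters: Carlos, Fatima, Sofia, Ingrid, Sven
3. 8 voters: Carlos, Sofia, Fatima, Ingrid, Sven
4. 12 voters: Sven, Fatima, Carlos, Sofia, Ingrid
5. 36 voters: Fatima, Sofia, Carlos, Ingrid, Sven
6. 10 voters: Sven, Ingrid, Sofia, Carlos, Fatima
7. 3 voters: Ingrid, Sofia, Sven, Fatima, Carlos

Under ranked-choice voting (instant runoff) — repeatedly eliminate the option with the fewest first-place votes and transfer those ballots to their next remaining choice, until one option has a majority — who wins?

Fatima

Round 1: Fatima 36, Ingrid 3, Carlos 40, Sven 22, Sofia 30. Eliminate Ingrid.
Round 2: Fatima 36, Carlos 40, Sven 22, Sofia 33. Eliminate Sven.
Round 3: Fatima 48, Carlos 40, Sofia 43. Eliminate Carlos.
Round 4: Fatima 80, Sofia 51. Fatima has a majority.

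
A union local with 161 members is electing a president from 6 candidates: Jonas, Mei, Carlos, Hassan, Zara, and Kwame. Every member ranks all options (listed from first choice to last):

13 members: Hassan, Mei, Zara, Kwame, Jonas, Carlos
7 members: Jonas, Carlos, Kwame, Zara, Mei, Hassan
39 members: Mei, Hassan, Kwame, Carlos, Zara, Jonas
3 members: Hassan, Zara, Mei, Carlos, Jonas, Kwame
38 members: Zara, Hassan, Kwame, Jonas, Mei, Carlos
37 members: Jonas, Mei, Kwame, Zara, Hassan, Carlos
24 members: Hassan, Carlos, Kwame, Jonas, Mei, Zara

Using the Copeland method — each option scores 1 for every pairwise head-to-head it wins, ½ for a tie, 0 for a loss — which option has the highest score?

Mei

Jonas: beats Mei and Carlos; loses to Hassan, Zara, and Kwame → score 2.
Mei: beats Carlos, Hassan, Zara, and Kwame; loses to Jonas → score 4.
Carlos: loses to Jonas, Mei, Hassan, Zara, and Kwame → score 0.
Hassan: beats Jonas, Carlos, and Kwame; loses to Mei and Zara → score 3.
Zara: beats Jonas, Carlos, and Hassan; loses to Mei and Kwame → score 3.
Kwame: beats Jonas, Carlos, and Zara; loses to Mei and Hassan → score 3.
Mei has the best pairwise record.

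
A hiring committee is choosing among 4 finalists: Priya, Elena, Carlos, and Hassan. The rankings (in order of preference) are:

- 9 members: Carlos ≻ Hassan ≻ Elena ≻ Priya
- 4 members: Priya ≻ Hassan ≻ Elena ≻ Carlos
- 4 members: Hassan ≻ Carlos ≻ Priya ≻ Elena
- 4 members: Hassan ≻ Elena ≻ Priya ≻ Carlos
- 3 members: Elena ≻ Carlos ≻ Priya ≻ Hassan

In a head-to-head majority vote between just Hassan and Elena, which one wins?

Voters preferring Hassan to Elena: 21; preferring Elena to Hassan: 3.
Hassan wins the head-to-head.

Hassan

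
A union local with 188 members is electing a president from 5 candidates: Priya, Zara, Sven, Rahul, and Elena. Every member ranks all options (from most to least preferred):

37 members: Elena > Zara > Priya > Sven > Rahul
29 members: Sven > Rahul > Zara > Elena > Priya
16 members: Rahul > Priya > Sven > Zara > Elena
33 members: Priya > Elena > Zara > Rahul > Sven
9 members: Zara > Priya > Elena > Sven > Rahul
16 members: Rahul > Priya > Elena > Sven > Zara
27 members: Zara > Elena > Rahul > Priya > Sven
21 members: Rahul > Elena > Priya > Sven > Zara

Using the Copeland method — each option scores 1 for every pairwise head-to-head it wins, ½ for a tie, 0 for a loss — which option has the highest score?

Priya: beats Sven; loses to Zara, Rahul, and Elena → score 1.
Zara: beats Priya, Sven, and Rahul; loses to Elena → score 3.
Sven: loses to Priya, Zara, Rahul, and Elena → score 0.
Rahul: beats Priya and Sven; loses to Zara and Elena → score 2.
Elena: beats Priya, Zara, Sven, and Rahul → score 4.
Elena has the best pairwise record.

Elena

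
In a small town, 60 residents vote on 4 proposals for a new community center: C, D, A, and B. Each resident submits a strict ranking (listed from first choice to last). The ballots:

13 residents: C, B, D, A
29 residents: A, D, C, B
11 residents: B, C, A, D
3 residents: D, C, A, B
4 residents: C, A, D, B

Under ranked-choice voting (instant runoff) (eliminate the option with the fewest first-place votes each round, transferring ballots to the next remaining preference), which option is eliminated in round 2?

Round 1: C 17, D 3, A 29, B 11. Eliminate D.
Round 2: C 20, A 29, B 11. Eliminate B.

B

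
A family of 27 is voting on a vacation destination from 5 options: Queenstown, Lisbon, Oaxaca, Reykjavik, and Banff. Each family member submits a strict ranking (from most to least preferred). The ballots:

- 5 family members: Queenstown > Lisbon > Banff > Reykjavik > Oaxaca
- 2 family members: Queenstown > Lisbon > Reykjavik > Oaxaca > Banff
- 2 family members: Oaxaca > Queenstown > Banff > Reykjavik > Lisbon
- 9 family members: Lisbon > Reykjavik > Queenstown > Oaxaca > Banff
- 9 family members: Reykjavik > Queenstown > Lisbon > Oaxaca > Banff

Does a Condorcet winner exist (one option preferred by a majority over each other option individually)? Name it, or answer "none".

none

Checking pairwise contests:
Reykjavik beats Queenstown 18–9.
Queenstown beats Lisbon 18–9.
Queenstown beats Oaxaca 25–2.
Lisbon beats Reykjavik 16–11.
Queenstown beats Banff 27–0.
Every option loses at least one head-to-head, so there is no Condorcet winner.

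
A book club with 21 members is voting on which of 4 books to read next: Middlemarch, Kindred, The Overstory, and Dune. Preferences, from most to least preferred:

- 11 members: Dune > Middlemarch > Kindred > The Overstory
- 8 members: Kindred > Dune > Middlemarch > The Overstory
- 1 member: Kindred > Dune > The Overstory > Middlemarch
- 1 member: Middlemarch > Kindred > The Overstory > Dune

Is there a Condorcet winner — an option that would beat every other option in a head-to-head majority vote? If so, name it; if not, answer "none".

Dune vs Middlemarch: 20–1 for Dune.
Dune vs Kindred: 11–10 for Dune.
Dune vs The Overstory: 20–1 for Dune.
Dune beats every other option head-to-head.

Dune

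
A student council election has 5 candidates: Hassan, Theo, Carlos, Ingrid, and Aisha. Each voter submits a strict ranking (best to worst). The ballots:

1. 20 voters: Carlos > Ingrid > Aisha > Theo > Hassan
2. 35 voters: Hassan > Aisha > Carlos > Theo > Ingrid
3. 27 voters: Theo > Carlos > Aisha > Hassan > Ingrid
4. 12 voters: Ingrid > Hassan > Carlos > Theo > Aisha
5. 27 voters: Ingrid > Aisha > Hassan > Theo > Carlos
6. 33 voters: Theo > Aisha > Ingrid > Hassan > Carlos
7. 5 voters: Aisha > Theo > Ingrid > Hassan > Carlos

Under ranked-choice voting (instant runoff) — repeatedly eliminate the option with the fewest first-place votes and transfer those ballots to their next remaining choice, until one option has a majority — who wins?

Theo

Round 1: Hassan 35, Theo 60, Carlos 20, Ingrid 39, Aisha 5. Eliminate Aisha.
Round 2: Hassan 35, Theo 65, Carlos 20, Ingrid 39. Eliminate Carlos.
Round 3: Hassan 35, Theo 65, Ingrid 59. Eliminate Hassan.
Round 4: Theo 100, Ingrid 59. Theo has a majority.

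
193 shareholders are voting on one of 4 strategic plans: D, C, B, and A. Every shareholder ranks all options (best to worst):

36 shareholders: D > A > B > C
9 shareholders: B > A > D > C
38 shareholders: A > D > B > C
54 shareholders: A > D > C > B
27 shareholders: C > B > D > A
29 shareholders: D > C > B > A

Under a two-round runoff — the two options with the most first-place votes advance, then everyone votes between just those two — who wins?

Round 1 first-place votes: D 65, C 27, B 9, A 92.
A and D advance.
Runoff: A is preferred to D by 101 voters; D by 92.
A wins the runoff.

A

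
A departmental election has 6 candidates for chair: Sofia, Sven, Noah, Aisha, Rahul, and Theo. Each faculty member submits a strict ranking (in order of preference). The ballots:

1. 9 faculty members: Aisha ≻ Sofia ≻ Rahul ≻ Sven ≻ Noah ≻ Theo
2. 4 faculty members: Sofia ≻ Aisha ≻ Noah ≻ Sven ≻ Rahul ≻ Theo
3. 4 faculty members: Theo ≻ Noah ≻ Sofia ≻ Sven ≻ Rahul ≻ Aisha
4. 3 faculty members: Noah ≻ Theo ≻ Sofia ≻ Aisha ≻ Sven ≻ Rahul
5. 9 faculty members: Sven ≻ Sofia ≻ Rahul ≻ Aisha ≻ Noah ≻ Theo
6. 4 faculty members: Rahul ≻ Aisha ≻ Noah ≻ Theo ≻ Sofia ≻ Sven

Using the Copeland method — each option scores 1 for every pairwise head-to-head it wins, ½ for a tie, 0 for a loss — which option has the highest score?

Sofia

Sofia: beats Sven, Noah, Aisha, Rahul, and Theo → score 5.
Sven: beats Noah, Rahul, and Theo; loses to Sofia and Aisha → score 3.
Noah: beats Theo; loses to Sofia, Sven, Aisha, and Rahul → score 1.
Aisha: beats Sven, Noah, and Theo; loses to Sofia and Rahul → score 3.
Rahul: beats Noah, Aisha, and Theo; loses to Sofia and Sven → score 3.
Theo: loses to Sofia, Sven, Noah, Aisha, and Rahul → score 0.
Sofia has the best pairwise record.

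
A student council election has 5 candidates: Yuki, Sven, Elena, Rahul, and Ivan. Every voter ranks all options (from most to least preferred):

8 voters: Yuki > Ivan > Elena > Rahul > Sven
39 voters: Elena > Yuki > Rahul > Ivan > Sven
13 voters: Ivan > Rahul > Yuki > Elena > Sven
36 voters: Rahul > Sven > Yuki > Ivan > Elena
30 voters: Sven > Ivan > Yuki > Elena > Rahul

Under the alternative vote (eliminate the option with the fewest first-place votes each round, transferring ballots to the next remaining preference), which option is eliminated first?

Yuki

Round 1: Yuki 8, Sven 30, Elena 39, Rahul 36, Ivan 13. Eliminate Yuki.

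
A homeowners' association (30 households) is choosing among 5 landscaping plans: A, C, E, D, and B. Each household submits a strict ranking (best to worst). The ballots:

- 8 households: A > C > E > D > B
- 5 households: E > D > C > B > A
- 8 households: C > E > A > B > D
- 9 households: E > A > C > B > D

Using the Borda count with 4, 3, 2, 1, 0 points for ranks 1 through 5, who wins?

A: 8·4 + 5·0 + 8·2 + 9·3 = 75
C: 8·3 + 5·2 + 8·4 + 9·2 = 84
E: 8·2 + 5·4 + 8·3 + 9·4 = 96
D: 8·1 + 5·3 + 8·0 + 9·0 = 23
B: 8·0 + 5·1 + 8·1 + 9·1 = 22
E has the highest Borda score (96).

E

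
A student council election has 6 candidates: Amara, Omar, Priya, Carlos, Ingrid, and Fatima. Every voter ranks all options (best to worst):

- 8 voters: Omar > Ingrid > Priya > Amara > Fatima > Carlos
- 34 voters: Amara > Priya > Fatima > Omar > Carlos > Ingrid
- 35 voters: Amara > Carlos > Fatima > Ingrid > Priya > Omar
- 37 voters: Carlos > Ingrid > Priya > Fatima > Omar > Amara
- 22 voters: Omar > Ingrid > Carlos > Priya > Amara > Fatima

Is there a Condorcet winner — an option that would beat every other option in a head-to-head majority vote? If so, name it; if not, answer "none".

Amara

Amara vs Omar: 69–67 for Amara.
Amara vs Priya: 69–67 for Amara.
Amara vs Carlos: 77–59 for Amara.
Amara vs Ingrid: 69–67 for Amara.
Amara vs Fatima: 99–37 for Amara.
Amara beats every other option head-to-head.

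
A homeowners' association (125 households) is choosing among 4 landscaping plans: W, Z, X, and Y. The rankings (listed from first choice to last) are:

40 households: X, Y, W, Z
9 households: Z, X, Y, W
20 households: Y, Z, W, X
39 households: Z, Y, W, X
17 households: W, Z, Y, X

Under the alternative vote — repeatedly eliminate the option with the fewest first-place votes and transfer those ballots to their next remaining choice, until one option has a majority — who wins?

Round 1: W 17, Z 48, X 40, Y 20. Eliminate W.
Round 2: Z 65, X 40, Y 20. Z has a majority.

Z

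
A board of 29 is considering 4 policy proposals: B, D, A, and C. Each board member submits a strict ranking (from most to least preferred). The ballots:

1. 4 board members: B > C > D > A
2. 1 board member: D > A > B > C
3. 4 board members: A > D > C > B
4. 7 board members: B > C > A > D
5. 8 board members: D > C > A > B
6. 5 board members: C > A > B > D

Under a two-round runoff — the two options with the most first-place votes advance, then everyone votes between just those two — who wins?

B

Round 1 first-place votes: B 11, D 9, A 4, C 5.
B and D advance.
Runoff: B is preferred to D by 16 voters; D by 13.
B wins the runoff.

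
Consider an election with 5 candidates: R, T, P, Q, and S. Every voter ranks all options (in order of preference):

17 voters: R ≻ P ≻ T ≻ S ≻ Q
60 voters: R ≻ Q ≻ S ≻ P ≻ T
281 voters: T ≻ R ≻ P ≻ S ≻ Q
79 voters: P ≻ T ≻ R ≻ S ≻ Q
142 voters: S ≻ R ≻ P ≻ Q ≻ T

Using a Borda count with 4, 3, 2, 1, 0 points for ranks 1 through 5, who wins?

R: 17·4 + 60·4 + 281·3 + 79·2 + 142·3 = 1735
T: 17·2 + 60·0 + 281·4 + 79·3 + 142·0 = 1395
P: 17·3 + 60·1 + 281·2 + 79·4 + 142·2 = 1273
Q: 17·0 + 60·3 + 281·0 + 79·0 + 142·1 = 322
S: 17·1 + 60·2 + 281·1 + 79·1 + 142·4 = 1065
R has the highest Borda score (1735).

R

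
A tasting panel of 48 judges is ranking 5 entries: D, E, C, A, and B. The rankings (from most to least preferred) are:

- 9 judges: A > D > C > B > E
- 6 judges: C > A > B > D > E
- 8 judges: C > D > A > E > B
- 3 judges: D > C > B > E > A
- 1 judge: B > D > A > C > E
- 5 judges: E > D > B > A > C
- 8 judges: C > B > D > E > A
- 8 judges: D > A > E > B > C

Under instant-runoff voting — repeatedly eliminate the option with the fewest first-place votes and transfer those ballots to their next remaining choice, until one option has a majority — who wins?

Round 1: D 11, E 5, C 22, A 9, B 1. Eliminate B.
Round 2: D 12, E 5, C 22, A 9. Eliminate E.
Round 3: D 17, C 22, A 9. Eliminate A.
Round 4: D 26, C 22. D has a majority.

D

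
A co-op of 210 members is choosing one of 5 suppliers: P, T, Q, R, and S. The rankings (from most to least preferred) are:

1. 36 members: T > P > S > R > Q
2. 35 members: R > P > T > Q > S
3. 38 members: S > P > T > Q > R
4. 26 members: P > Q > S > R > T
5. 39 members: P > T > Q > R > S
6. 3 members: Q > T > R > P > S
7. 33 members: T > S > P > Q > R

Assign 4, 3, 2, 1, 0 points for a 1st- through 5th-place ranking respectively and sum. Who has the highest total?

P: 36·3 + 35·3 + 38·3 + 26·4 + 39·4 + 3·1 + 33·2 = 656
T: 36·4 + 35·2 + 38·2 + 26·0 + 39·3 + 3·3 + 33·4 = 548
Q: 36·0 + 35·1 + 38·1 + 26·3 + 39·2 + 3·4 + 33·1 = 274
R: 36·1 + 35·4 + 38·0 + 26·1 + 39·1 + 3·2 + 33·0 = 247
S: 36·2 + 35·0 + 38·4 + 26·2 + 39·0 + 3·0 + 33·3 = 375
P has the highest Borda score (656).

P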